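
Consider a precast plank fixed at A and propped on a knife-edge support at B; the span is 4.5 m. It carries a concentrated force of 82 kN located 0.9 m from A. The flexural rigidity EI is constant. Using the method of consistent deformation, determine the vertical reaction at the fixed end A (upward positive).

R_A = 77.41 kN

Take the reaction at B as the redundant and release it; the primary structure is a cantilever fixed at A.
Deflection at B on the released cantilever, summing each load's contribution:
  point load 82 at a = 0.9: Pa²(3L − a)/(6EI) = 139.5/EI
Flexibility coefficient — unit upward force at B: δ_{BB} = L³/(3EI) = 30.38/EI.
The prop prevents deflection at B: R_B = δ_0/δ_{BB} = 139.5/30.38 = 4.592 kN.
Vertical equilibrium: R_A = ΣP − R_B = 82 − 4.592 = 77.41 kN.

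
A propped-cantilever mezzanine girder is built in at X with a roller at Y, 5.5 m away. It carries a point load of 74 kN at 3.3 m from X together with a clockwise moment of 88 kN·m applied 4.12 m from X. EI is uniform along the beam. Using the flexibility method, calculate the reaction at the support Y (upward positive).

R_Y = 54.46 kN

Release the roller at Y. Primary structure: cantilever fixed at X.
Deflection at Y on the released cantilever, summing each load's contribution:
  point load 74 at a = 3.3: Pa²(3L − a)/(6EI) = 1773/EI
  clockwise couple 88 at a = 4.12: M₀a(2L − a)/(2EI) = 1247/EI
  δ_0 = 3020/EI
Flexibility coefficient — unit upward force at Y: δ_{YY} = L³/(3EI) = 55.46/EI.
Compatibility at Y: δ_0 − R_Y·δ_{YY} = 0, so R_Y = 3020/55.46 = 54.46 kN.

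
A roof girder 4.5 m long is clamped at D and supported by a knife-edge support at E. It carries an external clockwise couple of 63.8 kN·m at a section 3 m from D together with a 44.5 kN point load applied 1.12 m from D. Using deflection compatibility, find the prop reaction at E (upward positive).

R_E = 22.7 kN

Remove the prop at E; the released (primary) structure is a cantilever built in at D.
Primary-structure tip deflection at E by superposition:
  clockwise couple 63.8 at a = 3: M₀a(2L − a)/(2EI) = 574.2/EI
  point load 44.5 at a = 1.12: Pa²(3L − a)/(6EI) = 115.2/EI
  δ_0 = 689.4/EI
Tip deflection under a unit load at E: L³/(3EI) = 30.38/EI.
The prop prevents deflection at E: R_E = δ_0/δ_{EE} = 689.4/30.38 = 22.7 kN.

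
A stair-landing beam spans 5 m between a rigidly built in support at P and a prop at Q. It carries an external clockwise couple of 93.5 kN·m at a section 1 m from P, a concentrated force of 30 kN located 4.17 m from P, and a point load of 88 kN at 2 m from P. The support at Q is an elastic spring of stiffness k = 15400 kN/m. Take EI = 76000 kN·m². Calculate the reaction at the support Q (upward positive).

Remove the prop at Q; the released (primary) structure is a cantilever built in at P.
Free-end deflection of the primary structure under the applied loading (downward +):
  clockwise couple 93.5 at a = 1: M₀a(2L − a)/(2EI) = 420.8/EI
  point load 30 at a = 4.17: Pa²(3L − a)/(6EI) = 941.6/EI
  point load 88 at a = 2: Pa²(3L − a)/(6EI) = 762.7/EI
  δ_0 = 2125/EI
Tip deflection under a unit load at Q: L³/(3EI) = 41.67/EI.
With EI = 76000 kN·m²: δ_0 = 0.027961 m and δ_{QQ} = 0.000548 m/kN.
Compatibility — the spring shortens by R_Q/k under the reaction it provides: δ_0 − R_Q·δ_{QQ} = R_Q/k. With 1/k = 0.000065 m/kN, R_Q = δ_0 / (δ_{QQ} + 1/k) = 0.027961 / (0.000548 + 0.000065) = 45.6 kN.

R_Q = 45.6 kN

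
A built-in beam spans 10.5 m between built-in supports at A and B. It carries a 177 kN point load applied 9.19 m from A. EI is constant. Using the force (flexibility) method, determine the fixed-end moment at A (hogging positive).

Release both end moments; the primary structure is a simply-supported span AB with redundants M_A and M_B.
End rotations of the released simple span under the applied load (×1/EI):
  at A: point load 177 at a = 9.19: Pab(L + b)/(6LEI) = 399.5/EI
  at B: point load 177 at a = 9.19: Pab(L + a)/(6LEI) = 666/EI
  θ_A0 = 399.5/EI,  θ_B0 = 666/EI
Flexibility coefficients: a unit moment at one end gives L/(3EI) there and L/(6EI) at the far end, so f₁₁ = f₂₂ = 3.5/EI and f₁₂ = f₂₁ = 1.75/EI.
Compatibility — zero rotation at each built-in end:
  3.5 M_A + 1.75 M_B = 399.5
  1.75 M_A + 3.5 M_B = 666
Solving the pair gives M_A = 25.32 kN·m and M_B = 177.6 kN·m (hogging).

M_A = 25.32 kN·m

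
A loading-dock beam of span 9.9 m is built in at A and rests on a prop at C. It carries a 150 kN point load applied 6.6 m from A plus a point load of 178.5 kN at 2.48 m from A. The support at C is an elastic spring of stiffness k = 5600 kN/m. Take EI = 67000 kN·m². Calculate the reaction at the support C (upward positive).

Remove the prop at C; the released (primary) structure is a cantilever built in at A.
Downward deflection at the released point C due to the loads:
  point load 150 at a = 6.6: Pa²(3L − a)/(6EI) = 25156/EI
  point load 178.5 at a = 2.48: Pa²(3L − a)/(6EI) = 4981/EI
  δ_0 = 30136/EI
Tip deflection under a unit load at C: L³/(3EI) = 323.4/EI.
With EI = 67000 kN·m²: δ_0 = 0.4498 m and δ_{CC} = 0.004827 m/kN.
Compatibility — the spring shortens by R_C/k under the reaction it provides: δ_0 − R_C·δ_{CC} = R_C/k. With 1/k = 0.000179 m/kN, R_C = δ_0 / (δ_{CC} + 1/k) = 0.4498 / (0.004827 + 0.000179) = 89.85 kN.

R_C = 89.85 kN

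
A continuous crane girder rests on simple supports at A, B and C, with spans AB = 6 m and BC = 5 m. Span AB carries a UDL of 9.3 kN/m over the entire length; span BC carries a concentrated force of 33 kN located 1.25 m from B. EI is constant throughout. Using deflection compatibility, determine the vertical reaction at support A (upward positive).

R_A = 22.04 kN

Take M_B as the redundant. Released structure: two simple spans AB and BC with a hinge at B.
End slopes at the hinge B, treating each span as simply supported:
  span AB: UDL 9.3: wL³/(24EI) = 83.7/EI
  span BC: point load 33 at a = 1.25: Pab(L + b)/(6LEI) = 45.12/EI
  relative rotation θ_0 = (83.7 + 45.12)/EI = 128.8/EI
A unit hogging moment at B produces rotation L₁/(3EI) + L₂/(3EI) = 3.667/EI.
Slope continuity at B: θ_0 = M_B·3.667/EI, so M_B = 128.8/3.667 = 35.13 kN·m (hogging).
Span AB, ΣM about A with M_B applied at B: R_B^{AB}·6 = 167.4 + 35.13, so R_B^{AB} = 33.76 kN and R_A = 55.8 − 33.76 = 22.04 kN.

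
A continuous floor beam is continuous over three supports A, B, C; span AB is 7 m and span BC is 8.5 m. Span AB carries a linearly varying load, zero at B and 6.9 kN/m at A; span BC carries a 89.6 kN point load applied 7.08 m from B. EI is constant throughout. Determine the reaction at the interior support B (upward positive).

Insert a hinge at B; M_B is the redundant, and each span becomes simply supported.
End slopes at the hinge B, treating each span as simply supported:
  span AB: triangular load, peak 6.9: 7w₀L³/(360EI) = 46.02/EI
  span BC: point load 89.6 at a = 7.08: Pab(L + b)/(6LEI) = 175.2/EI
  relative rotation θ_0 = (46.02 + 175.2)/EI = 221.2/EI
A unit hogging moment at B produces rotation L₁/(3EI) + L₂/(3EI) = 5.167/EI.
Compatibility: M_B·(L₁+L₂)/(3EI) = θ_0, giving M_B = 42.82 kN·m (hogging).
Span AB, ΣM about A with M_B applied at B: R_B^{AB}·7 = 56.35 + 42.82, so R_B^{AB} = 14.17 kN and R_A = 24.15 − 14.17 = 9.983 kN.
Span BC, ΣM about C: R_B^{BC}·8.5 = 127.2 + 42.82, so R_B^{BC} = 20.01 kN and R_C = 89.6 − 20.01 = 69.59 kN.
R_B = 14.17 + 20.01 = 34.17 kN.

R_B = 34.17 kN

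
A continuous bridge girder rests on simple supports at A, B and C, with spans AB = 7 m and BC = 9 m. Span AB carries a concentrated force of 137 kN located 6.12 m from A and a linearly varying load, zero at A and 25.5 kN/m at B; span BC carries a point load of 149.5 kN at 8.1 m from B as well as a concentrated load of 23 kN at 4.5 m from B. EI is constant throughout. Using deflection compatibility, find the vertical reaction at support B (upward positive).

Take M_B as the redundant. Released structure: two simple spans AB and BC with a hinge at B.
Discontinuity in slope at B on the released structure — sum the simple-span end rotations:
  span AB: point load 137 at a = 6.12: Pab(L + a)/(6LEI) = 230.5/EI
  span AB: triangular load, peak 25.5: w₀L³/(45EI) = 194.4/EI
  span BC: point load 149.5 at a = 8.1: Pab(L + b)/(6LEI) = 199.8/EI
  span BC: point load 23 at a = 4.5: Pab(L + b)/(6LEI) = 116.4/EI
  relative rotation θ_0 = (424.8 + 316.2)/EI = 741.1/EI
A unit hogging moment at B produces rotation L₁/(3EI) + L₂/(3EI) = 5.333/EI.
Slope continuity at B: θ_0 = M_B·5.333/EI, so M_B = 741.1/5.333 = 139 kN·m (hogging).
Span AB, ΣM about A with M_B applied at B: R_B^{AB}·7 = 1255 + 139, so R_B^{AB} = 199.1 kN and R_A = 226.2 − 199.1 = 27.12 kN.
Span BC, ΣM about C: R_B^{BC}·9 = 238.1 + 139, so R_B^{BC} = 41.89 kN and R_C = 172.5 − 41.89 = 130.6 kN.
R_B = 199.1 + 41.89 = 241 kN.

R_B = 241 kN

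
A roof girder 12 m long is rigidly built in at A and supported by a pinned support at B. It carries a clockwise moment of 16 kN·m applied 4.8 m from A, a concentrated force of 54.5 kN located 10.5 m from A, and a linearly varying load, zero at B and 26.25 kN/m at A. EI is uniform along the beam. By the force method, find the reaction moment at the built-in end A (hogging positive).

M_A = 292.9 kN·m

Remove the prop at B; the released (primary) structure is a cantilever built in at A.
Deflection at B on the released cantilever, summing each load's contribution:
  clockwise couple 16 at a = 4.8: M₀a(2L − a)/(2EI) = 737.3/EI
  point load 54.5 at a = 10.5: Pa²(3L − a)/(6EI) = 25537/EI
  triangular load, peak 26.25 at the fixed end: w₀L⁴/(30EI) = 18144/EI
  δ_0 = 44418/EI
Tip deflection under a unit load at B: L³/(3EI) = 576/EI.
Compatibility at B: δ_0 − R_B·δ_{BB} = 0, so R_B = 44418/576 = 77.11 kN.
Moment equilibrium about A: M_A = Σ(load moments about A) − R_B·L = 1218 − 77.11×12 = 292.9 kN·m.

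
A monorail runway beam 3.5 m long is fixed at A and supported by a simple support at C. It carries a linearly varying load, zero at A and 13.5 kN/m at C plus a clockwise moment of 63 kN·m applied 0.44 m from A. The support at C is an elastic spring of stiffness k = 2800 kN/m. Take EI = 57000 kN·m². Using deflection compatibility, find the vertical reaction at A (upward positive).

R_A = 15.64 kN

Choose R_C as the redundant. The primary structure is the cantilever fixed at A.
Free-end deflection of the primary structure under the applied loading (downward +):
  triangular load, peak 13.5 at the free end: 11w₀L⁴/(120EI) = 185.7/EI
  clockwise couple 63 at a = 0.44: M₀a(2L − a)/(2EI) = 90.92/EI
  δ_0 = 276.6/EI
Tip deflection under a unit load at C: L³/(3EI) = 14.29/EI.
With EI = 57000 kN·m²: δ_0 = 0.004853 m and δ_{CC} = 0.000251 m/kN.
Compatibility — the spring shortens by R_C/k under the reaction it provides: δ_0 − R_C·δ_{CC} = R_C/k. With 1/k = 0.000357 m/kN, R_C = δ_0 / (δ_{CC} + 1/k) = 0.004853 / (0.000251 + 0.000357) = 7.984 kN.
Vertical equilibrium: R_A = ΣP − R_C = 23.62 − 7.984 = 15.64 kN.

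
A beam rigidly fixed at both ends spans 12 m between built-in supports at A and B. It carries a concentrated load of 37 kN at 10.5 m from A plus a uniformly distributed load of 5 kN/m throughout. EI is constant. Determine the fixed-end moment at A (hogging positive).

M_A = 66.07 kN·m

Take the two fixed-end moments M_A, M_B as redundants; the released structure is the simple span AB.
Simple-span end rotations at A and B under the given loads:
  at A: point load 37 at a = 10.5: Pab(L + b)/(6LEI) = 109.3/EI
  at B: point load 37 at a = 10.5: Pab(L + a)/(6LEI) = 182.1/EI
  at A: UDL 5: wL³/(24EI) = 360/EI
  at B: UDL 5: wL³/(24EI) = 360/EI
  θ_A0 = 469.3/EI,  θ_B0 = 542.1/EI
Flexibility coefficients: a unit moment at one end gives L/(3EI) there and L/(6EI) at the far end, so f₁₁ = f₂₂ = 4/EI and f₁₂ = f₂₁ = 2/EI.
Compatibility — zero rotation at each built-in end:
  4 M_A + 2 M_B = 469.3
  2 M_A + 4 M_B = 542.1
Solving the pair gives M_A = 66.07 kN·m and M_B = 102.5 kN·m (hogging).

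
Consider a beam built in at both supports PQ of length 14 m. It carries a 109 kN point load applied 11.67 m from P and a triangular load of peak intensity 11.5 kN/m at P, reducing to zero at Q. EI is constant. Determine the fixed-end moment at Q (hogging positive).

Take the two fixed-end moments M_P, M_Q as redundants; the released structure is the simple span PQ.
Simple-span end rotations at P and Q under the given loads:
  at P: point load 109 at a = 11.67: Pab(L + b)/(6LEI) = 576.2/EI
  at Q: point load 109 at a = 11.67: Pab(L + a)/(6LEI) = 905.7/EI
  at P: triangular load, peak 11.5: w₀L³/(45EI) = 701.2/EI
  at Q: triangular load, peak 11.5: 7w₀L³/(360EI) = 613.6/EI
  θ_P0 = 1277/EI,  θ_Q0 = 1519/EI
Flexibility coefficients: a unit moment at one end gives L/(3EI) there and L/(6EI) at the far end, so f₁₁ = f₂₂ = 4.667/EI and f₁₂ = f₂₁ = 2.333/EI.
Compatibility — zero rotation at each built-in end:
  4.667 M_P + 2.333 M_Q = 1277
  2.333 M_P + 4.667 M_Q = 1519
Solving the pair gives M_P = 147.9 kN·m and M_Q = 251.6 kN·m (hogging).

M_Q = 251.6 kN·m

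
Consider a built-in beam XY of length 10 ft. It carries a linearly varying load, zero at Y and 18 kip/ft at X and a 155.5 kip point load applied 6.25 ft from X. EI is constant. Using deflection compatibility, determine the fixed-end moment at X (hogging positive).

M_X = 226.7 kip·ft

Take the two fixed-end moments M_X, M_Y as redundants; the released structure is the simple span XY.
Simple-span end rotations at X and Y under the given loads:
  at X: triangular load, peak 18: w₀L³/(45EI) = 400/EI
  at Y: triangular load, peak 18: 7w₀L³/(360EI) = 350/EI
  at X: point load 155.5 at a = 6.25: Pab(L + b)/(6LEI) = 835.2/EI
  at Y: point load 155.5 at a = 6.25: Pab(L + a)/(6LEI) = 987.1/EI
  θ_X0 = 1235/EI,  θ_Y0 = 1337/EI
Flexibility coefficients: a unit moment at one end gives L/(3EI) there and L/(6EI) at the far end, so f₁₁ = f₂₂ = 3.333/EI and f₁₂ = f₂₁ = 1.667/EI.
Compatibility — zero rotation at each built-in end:
  3.333 M_X + 1.667 M_Y = 1235
  1.667 M_X + 3.333 M_Y = 1337
Solving the pair gives M_X = 226.7 kip·ft and M_Y = 287.8 kip·ft (hogging).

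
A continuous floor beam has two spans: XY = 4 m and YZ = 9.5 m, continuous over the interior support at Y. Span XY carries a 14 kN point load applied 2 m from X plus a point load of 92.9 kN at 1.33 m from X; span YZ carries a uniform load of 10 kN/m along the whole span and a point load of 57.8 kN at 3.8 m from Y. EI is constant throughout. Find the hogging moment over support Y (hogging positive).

Take M_Y as the redundant. Released structure: two simple spans XY and YZ with a hinge at Y.
Rotations at Y on the released spans (each span's end-slope, ×1/EI):
  span XY: point load 14 at a = 2: Pab(L + a)/(6LEI) = 14/EI
  span XY: point load 92.9 at a = 1.33: Pab(L + a)/(6LEI) = 73.26/EI
  span YZ: UDL 10: wL³/(24EI) = 357.2/EI
  span YZ: point load 57.8 at a = 3.8: Pab(L + b)/(6LEI) = 333.9/EI
  relative rotation θ_0 = (87.26 + 691.1)/EI = 778.4/EI
A unit hogging moment at Y produces rotation L₁/(3EI) + L₂/(3EI) = 4.5/EI.
Slope continuity at Y: θ_0 = M_Y·4.5/EI, so M_Y = 778.4/4.5 = 173 kN·m (hogging).

M_Y = 173 kN·m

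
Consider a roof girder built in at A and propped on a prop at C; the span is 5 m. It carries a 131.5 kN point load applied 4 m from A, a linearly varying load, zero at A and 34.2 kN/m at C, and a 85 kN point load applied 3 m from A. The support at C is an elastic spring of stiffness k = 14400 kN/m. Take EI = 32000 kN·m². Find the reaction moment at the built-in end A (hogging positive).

M_A = 229 kN·m

Choose R_C as the redundant. The primary structure is the cantilever fixed at A.
Deflection at C on the released cantilever, summing each load's contribution:
  point load 131.5 at a = 4: Pa²(3L − a)/(6EI) = 3857/EI
  triangular load, peak 34.2 at the free end: 11w₀L⁴/(120EI) = 1959/EI
  point load 85 at a = 3: Pa²(3L − a)/(6EI) = 1530/EI
  δ_0 = 7347/EI
Flexibility coefficient — unit upward force at C: δ_{CC} = L³/(3EI) = 41.67/EI.
With EI = 32000 kN·m²: δ_0 = 0.22958 m and δ_{CC} = 0.001302 m/kN.
Compatibility — the spring shortens by R_C/k under the reaction it provides: δ_0 − R_C·δ_{CC} = R_C/k. With 1/k = 0.000069 m/kN, R_C = δ_0 / (δ_{CC} + 1/k) = 0.22958 / (0.001302 + 0.000069) = 167.4 kN.
Moment equilibrium about A: M_A = Σ(load moments about A) − R_C·L = 1066 − 167.4×5 = 229 kN·m.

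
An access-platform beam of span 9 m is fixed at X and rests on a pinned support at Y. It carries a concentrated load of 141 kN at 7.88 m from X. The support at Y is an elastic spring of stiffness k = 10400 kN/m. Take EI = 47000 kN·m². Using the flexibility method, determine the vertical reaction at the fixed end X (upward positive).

Choose R_Y as the redundant. The primary structure is the cantilever fixed at X.
Primary-structure tip deflection at Y by superposition:
  point load 141 at a = 7.88: Pa²(3L − a)/(6EI) = 27900/EI
Tip deflection under a unit load at Y: L³/(3EI) = 243/EI.
With EI = 47000 kN·m²: δ_0 = 0.59362 m and δ_{YY} = 0.00517 m/kN.
Compatibility — the spring shortens by R_Y/k under the reaction it provides: δ_0 − R_Y·δ_{YY} = R_Y/k. With 1/k = 0.000096 m/kN, R_Y = δ_0 / (δ_{YY} + 1/k) = 0.59362 / (0.00517 + 0.000096) = 112.7 kN.
Vertical equilibrium: R_X = ΣP − R_Y = 141 − 112.7 = 28.28 kN.

R_X = 28.28 kN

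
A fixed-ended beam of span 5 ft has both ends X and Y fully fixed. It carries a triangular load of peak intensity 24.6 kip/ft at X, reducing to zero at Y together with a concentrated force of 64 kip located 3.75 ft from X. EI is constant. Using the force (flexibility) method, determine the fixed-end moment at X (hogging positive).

M_X = 45.75 kip·ft

Take the two fixed-end moments M_X, M_Y as redundants; the released structure is the simple span XY.
End rotations of the released simple span under the applied load (×1/EI):
  at X: triangular load, peak 24.6: w₀L³/(45EI) = 68.33/EI
  at Y: triangular load, peak 24.6: 7w₀L³/(360EI) = 59.79/EI
  at X: point load 64 at a = 3.75: Pab(L + b)/(6LEI) = 62.5/EI
  at Y: point load 64 at a = 3.75: Pab(L + a)/(6LEI) = 87.5/EI
  θ_X0 = 130.8/EI,  θ_Y0 = 147.3/EI
Flexibility coefficients: a unit moment at one end gives L/(3EI) there and L/(6EI) at the far end, so f₁₁ = f₂₂ = 1.667/EI and f₁₂ = f₂₁ = 0.8333/EI.
Compatibility — zero rotation at each built-in end:
  1.667 M_X + 0.8333 M_Y = 130.8
  0.8333 M_X + 1.667 M_Y = 147.3
Solving the pair gives M_X = 45.75 kip·ft and M_Y = 65.5 kip·ft (hogging).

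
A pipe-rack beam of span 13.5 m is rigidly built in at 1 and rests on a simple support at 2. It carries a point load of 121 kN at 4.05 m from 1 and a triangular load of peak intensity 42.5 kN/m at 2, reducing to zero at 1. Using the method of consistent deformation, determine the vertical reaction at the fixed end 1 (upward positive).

R_1 = 235.4 kN

Remove the prop at 2; the released (primary) structure is a cantilever built in at 1.
Primary-structure tip deflection at 2 by superposition:
  point load 121 at a = 4.05: Pa²(3L − a)/(6EI) = 12057/EI
  triangular load, peak 42.5 at the free end: 11w₀L⁴/(120EI) = 129400/EI
  δ_0 = 141457/EI
Tip deflection under a unit load at 2: L³/(3EI) = 820.1/EI.
Compatibility at 2: δ_0 − R_2·δ_{22} = 0, so R_2 = 141457/820.1 = 172.5 kN.
Vertical equilibrium: R_1 = ΣP − R_2 = 407.9 − 172.5 = 235.4 kN.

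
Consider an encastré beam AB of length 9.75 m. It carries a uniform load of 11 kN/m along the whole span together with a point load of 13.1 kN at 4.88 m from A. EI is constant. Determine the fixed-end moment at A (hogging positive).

Release both end moments; the primary structure is a simply-supported span AB with redundants M_A and M_B.
End rotations of the released simple span under the applied load (×1/EI):
  at A: UDL 11: wL³/(24EI) = 424.8/EI
  at B: UDL 11: wL³/(24EI) = 424.8/EI
  at A: point load 13.1 at a = 4.88: Pab(L + b)/(6LEI) = 77.81/EI
  at B: point load 13.1 at a = 4.88: Pab(L + a)/(6LEI) = 77.86/EI
  θ_A0 = 502.6/EI,  θ_B0 = 502.7/EI
Flexibility coefficients: a unit moment at one end gives L/(3EI) there and L/(6EI) at the far end, so f₁₁ = f₂₂ = 3.25/EI and f₁₂ = f₂₁ = 1.625/EI.
Compatibility — zero rotation at each built-in end:
  3.25 M_A + 1.625 M_B = 502.6
  1.625 M_A + 3.25 M_B = 502.7
Solving the pair gives M_A = 103.1 kN·m and M_B = 103.1 kN·m (hogging).

M_A = 103.1 kN·m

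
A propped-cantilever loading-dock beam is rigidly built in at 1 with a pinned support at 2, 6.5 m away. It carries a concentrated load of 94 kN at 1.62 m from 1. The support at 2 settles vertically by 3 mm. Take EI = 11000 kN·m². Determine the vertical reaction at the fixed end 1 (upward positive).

R_1 = 86.33 kN

Take the reaction at 2 as the redundant and release it; the primary structure is a cantilever fixed at 1.
Downward deflection at the released point 2 due to the loads:
  point load 94 at a = 1.62: Pa²(3L − a)/(6EI) = 735.1/EI
Tip deflection under a unit load at 2: L³/(3EI) = 91.54/EI.
With EI = 11000 kN·m²: δ_0 = 0.066832 m and δ_{22} = 0.008322 m/kN.
Compatibility — the beam at 2 must follow the support down by 0.003 m: δ_0 − R_2·δ_{22} = 0.003, so R_2 = (0.066832 − 0.003)/0.008322 = 7.67 kN.
Vertical equilibrium: R_1 = ΣP − R_2 = 94 − 7.67 = 86.33 kN.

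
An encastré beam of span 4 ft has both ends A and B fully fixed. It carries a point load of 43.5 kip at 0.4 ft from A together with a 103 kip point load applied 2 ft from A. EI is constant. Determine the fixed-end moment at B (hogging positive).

M_B = 53.07 kip·ft

Release both end moments; the primary structure is a simply-supported span AB with redundants M_A and M_B.
On the primary (simply-supported) span, the end slopes from the loading are:
  at A: point load 43.5 at a = 0.4: Pab(L + b)/(6LEI) = 19.84/EI
  at B: point load 43.5 at a = 0.4: Pab(L + a)/(6LEI) = 11.48/EI
  at A: point load 103 at a = 2: Pab(L + b)/(6LEI) = 103/EI
  at B: point load 103 at a = 2: Pab(L + a)/(6LEI) = 103/EI
  θ_A0 = 122.8/EI,  θ_B0 = 114.5/EI
Flexibility coefficients: a unit moment at one end gives L/(3EI) there and L/(6EI) at the far end, so f₁₁ = f₂₂ = 1.333/EI and f₁₂ = f₂₁ = 0.6667/EI.
Compatibility — zero rotation at each built-in end:
  1.333 M_A + 0.6667 M_B = 122.8
  0.6667 M_A + 1.333 M_B = 114.5
Solving the pair gives M_A = 65.59 kip·ft and M_B = 53.07 kip·ft (hogging).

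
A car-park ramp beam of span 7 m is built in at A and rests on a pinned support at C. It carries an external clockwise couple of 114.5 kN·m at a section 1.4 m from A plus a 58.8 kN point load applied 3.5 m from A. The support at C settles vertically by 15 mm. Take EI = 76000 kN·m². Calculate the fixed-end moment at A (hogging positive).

M_A = 199.6 kN·m

Release the roller at C. Primary structure: cantilever fixed at A.
Downward deflection at the released point C due to the loads:
  clockwise couple 114.5 at a = 1.4: M₀a(2L − a)/(2EI) = 1010/EI
  point load 58.8 at a = 3.5: Pa²(3L − a)/(6EI) = 2101/EI
  δ_0 = 3111/EI
Tip deflection under a unit load at C: L³/(3EI) = 114.3/EI.
With EI = 76000 kN·m²: δ_0 = 0.040931 m and δ_{CC} = 0.001504 m/kN.
Compatibility — the beam at C must follow the support down by 0.015 m: δ_0 − R_C·δ_{CC} = 0.015, so R_C = (0.040931 − 0.015)/0.001504 = 17.24 kN.
Moment equilibrium about A: M_A = Σ(load moments about A) − R_C·L = 320.3 − 17.24×7 = 199.6 kN·m.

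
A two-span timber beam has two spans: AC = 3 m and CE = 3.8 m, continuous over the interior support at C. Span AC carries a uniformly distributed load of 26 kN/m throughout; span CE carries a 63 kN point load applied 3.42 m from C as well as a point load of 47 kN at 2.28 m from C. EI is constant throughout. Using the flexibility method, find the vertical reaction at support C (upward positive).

Take M_C as the redundant. Released structure: two simple spans AC and CE with a hinge at C.
End slopes at the hinge C, treating each span as simply supported:
  span AC: UDL 26: wL³/(24EI) = 29.25/EI
  span CE: point load 63 at a = 3.42: Pab(L + b)/(6LEI) = 15.01/EI
  span CE: point load 47 at a = 2.28: Pab(L + b)/(6LEI) = 38.01/EI
  relative rotation θ_0 = (29.25 + 53.02)/EI = 82.27/EI
A unit hogging moment at C produces rotation L₁/(3EI) + L₂/(3EI) = 2.267/EI.
Slope continuity at C: θ_0 = M_C·2.267/EI, so M_C = 82.27/2.267 = 36.29 kN·m (hogging).
Span AC, ΣM about A with M_C applied at C: R_C^{AC}·3 = 117 + 36.29, so R_C^{AC} = 51.1 kN and R_A = 78 − 51.1 = 26.9 kN.
Span CE, ΣM about E: R_C^{CE}·3.8 = 95.38 + 36.29, so R_C^{CE} = 34.65 kN and R_E = 110 − 34.65 = 75.35 kN.
R_C = 51.1 + 34.65 = 85.75 kN.

R_C = 85.75 kN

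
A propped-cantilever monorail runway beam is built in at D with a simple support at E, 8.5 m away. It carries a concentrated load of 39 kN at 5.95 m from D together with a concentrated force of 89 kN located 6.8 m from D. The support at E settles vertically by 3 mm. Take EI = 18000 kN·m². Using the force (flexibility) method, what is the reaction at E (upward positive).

Release the roller at E. Primary structure: cantilever fixed at D.
Downward deflection at the released point E due to the loads:
  point load 39 at a = 5.95: Pa²(3L − a)/(6EI) = 4499/EI
  point load 89 at a = 6.8: Pa²(3L − a)/(6EI) = 12826/EI
  δ_0 = 17325/EI
Tip deflection under a unit load at E: L³/(3EI) = 204.7/EI.
With EI = 18000 kN·m²: δ_0 = 0.9625 m and δ_{EE} = 0.011373 m/kN.
Compatibility — the beam at E must follow the support down by 0.003 m: δ_0 − R_E·δ_{EE} = 0.003, so R_E = (0.9625 − 0.003)/0.011373 = 84.37 kN.

R_E = 84.37 kN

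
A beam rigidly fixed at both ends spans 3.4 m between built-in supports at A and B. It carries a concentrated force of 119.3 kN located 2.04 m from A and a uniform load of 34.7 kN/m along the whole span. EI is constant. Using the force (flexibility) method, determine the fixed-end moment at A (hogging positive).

Release both end moments; the primary structure is a simply-supported span AB with redundants M_A and M_B.
Simple-span end rotations at A and B under the given loads:
  at A: point load 119.3 at a = 2.04: Pab(L + b)/(6LEI) = 77.23/EI
  at B: point load 119.3 at a = 2.04: Pab(L + a)/(6LEI) = 88.26/EI
  at A: UDL 34.7: wL³/(24EI) = 56.83/EI
  at B: UDL 34.7: wL³/(24EI) = 56.83/EI
  θ_A0 = 134.1/EI,  θ_B0 = 145.1/EI
Flexibility coefficients: a unit moment at one end gives L/(3EI) there and L/(6EI) at the far end, so f₁₁ = f₂₂ = 1.133/EI and f₁₂ = f₂₁ = 0.5667/EI.
Compatibility — zero rotation at each built-in end:
  1.133 M_A + 0.5667 M_B = 134.1
  0.5667 M_A + 1.133 M_B = 145.1
Solving the pair gives M_A = 72.37 kN·m and M_B = 91.84 kN·m (hogging).

M_A = 72.37 kN·m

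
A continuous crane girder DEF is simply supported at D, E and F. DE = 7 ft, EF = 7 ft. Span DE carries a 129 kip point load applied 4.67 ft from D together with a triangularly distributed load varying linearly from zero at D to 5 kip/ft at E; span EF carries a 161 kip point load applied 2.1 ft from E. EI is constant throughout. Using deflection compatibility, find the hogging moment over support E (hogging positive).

Take M_E as the redundant. Released structure: two simple spans DE and EF with a hinge at E.
Discontinuity in slope at E on the released structure — sum the simple-span end rotations:
  span DE: point load 129 at a = 4.67: Pab(L + a)/(6LEI) = 390/EI
  span DE: triangular load, peak 5: w₀L³/(45EI) = 38.11/EI
  span EF: point load 161 at a = 2.1: Pab(L + b)/(6LEI) = 469.4/EI
  relative rotation θ_0 = (428.1 + 469.4)/EI = 897.5/EI
A unit hogging moment at E produces rotation L₁/(3EI) + L₂/(3EI) = 4.667/EI.
Compatibility: M_E·(L₁+L₂)/(3EI) = θ_0, giving M_E = 192.3 kip·ft (hogging).

M_E = 192.3 kip·ft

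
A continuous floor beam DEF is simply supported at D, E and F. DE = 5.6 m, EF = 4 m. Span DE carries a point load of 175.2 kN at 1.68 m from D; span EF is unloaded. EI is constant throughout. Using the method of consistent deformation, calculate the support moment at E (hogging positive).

M_E = 78.12 kN·m

Take M_E as the redundant. Released structure: two simple spans DE and EF with a hinge at E.
End slopes at the hinge E, treating each span as simply supported:
  span DE: point load 175.2 at a = 1.68: Pab(L + a)/(6LEI) = 250/EI
  relative rotation θ_0 = (250 + 0)/EI = 250/EI
A unit hogging moment at E produces rotation L₁/(3EI) + L₂/(3EI) = 3.2/EI.
Slope continuity at E: θ_0 = M_E·3.2/EI, so M_E = 250/3.2 = 78.12 kN·m (hogging).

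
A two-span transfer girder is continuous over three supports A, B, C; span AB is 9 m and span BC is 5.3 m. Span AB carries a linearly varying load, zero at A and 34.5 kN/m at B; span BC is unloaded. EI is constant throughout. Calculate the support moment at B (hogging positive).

M_B = 117.3 kN·m

Take M_B as the redundant. Released structure: two simple spans AB and BC with a hinge at B.
Discontinuity in slope at B on the released structure — sum the simple-span end rotations:
  span AB: triangular load, peak 34.5: w₀L³/(45EI) = 558.9/EI
  relative rotation θ_0 = (558.9 + 0)/EI = 558.9/EI
A unit hogging moment at B produces rotation L₁/(3EI) + L₂/(3EI) = 4.767/EI.
Slope continuity at B: θ_0 = M_B·4.767/EI, so M_B = 558.9/4.767 = 117.3 kN·m (hogging).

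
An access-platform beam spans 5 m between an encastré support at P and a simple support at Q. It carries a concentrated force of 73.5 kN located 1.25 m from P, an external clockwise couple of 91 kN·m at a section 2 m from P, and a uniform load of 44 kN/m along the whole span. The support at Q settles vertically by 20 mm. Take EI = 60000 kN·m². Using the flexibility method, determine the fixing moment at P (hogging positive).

M_P = 345.4 kN·m

Take the reaction at Q as the redundant and release it; the primary structure is a cantilever fixed at P.
Deflection at Q on the released cantilever, summing each load's contribution:
  point load 73.5 at a = 1.25: Pa²(3L − a)/(6EI) = 263.2/EI
  clockwise couple 91 at a = 2: M₀a(2L − a)/(2EI) = 728/EI
  UDL 44: wL⁴/(8EI) = 3438/EI
  δ_0 = 4429/EI
Tip deflection under a unit load at Q: L³/(3EI) = 41.67/EI.
With EI = 60000 kN·m²: δ_0 = 0.073811 m and δ_{QQ} = 0.000694 m/kN.
Compatibility — the beam at Q must follow the support down by 0.02 m: δ_0 − R_Q·δ_{QQ} = 0.02, so R_Q = (0.073811 − 0.02)/0.000694 = 77.49 kN.
Moment equilibrium about P: M_P = Σ(load moments about P) − R_Q·L = 732.9 − 77.49×5 = 345.4 kN·m.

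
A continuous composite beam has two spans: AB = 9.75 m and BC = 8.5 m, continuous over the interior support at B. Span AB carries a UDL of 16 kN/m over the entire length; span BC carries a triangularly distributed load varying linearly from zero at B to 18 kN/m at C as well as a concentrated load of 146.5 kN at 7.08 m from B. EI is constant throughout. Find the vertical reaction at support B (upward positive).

Take M_B as the redundant. Released structure: two simple spans AB and BC with a hinge at B.
End slopes at the hinge B, treating each span as simply supported:
  span AB: UDL 16: wL³/(24EI) = 617.9/EI
  span BC: triangular load, peak 18: 7w₀L³/(360EI) = 214.9/EI
  span BC: point load 146.5 at a = 7.08: Pab(L + b)/(6LEI) = 286.5/EI
  relative rotation θ_0 = (617.9 + 501.4)/EI = 1119/EI
A unit hogging moment at B produces rotation L₁/(3EI) + L₂/(3EI) = 6.083/EI.
Slope continuity at B: θ_0 = M_B·6.083/EI, so M_B = 1119/6.083 = 184 kN·m (hogging).
Span AB, ΣM about A with M_B applied at B: R_B^{AB}·9.75 = 760.5 + 184, so R_B^{AB} = 96.87 kN and R_A = 156 − 96.87 = 59.13 kN.
Span BC, ΣM about C: R_B^{BC}·8.5 = 424.8 + 184, so R_B^{BC} = 71.62 kN and R_C = 223 − 71.62 = 151.4 kN.
R_B = 96.87 + 71.62 = 168.5 kN.

R_B = 168.5 kN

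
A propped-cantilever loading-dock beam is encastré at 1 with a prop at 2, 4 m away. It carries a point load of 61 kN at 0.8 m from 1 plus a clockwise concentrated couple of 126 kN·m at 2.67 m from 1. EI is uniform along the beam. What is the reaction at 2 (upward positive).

R_2 = 45.44 kN

Take the reaction at 2 as the redundant and release it; the primary structure is a cantilever fixed at 1.
Downward deflection at the released point 2 due to the loads:
  point load 61 at a = 0.8: Pa²(3L − a)/(6EI) = 72.87/EI
  clockwise couple 126 at a = 2.67: M₀a(2L − a)/(2EI) = 896.6/EI
  δ_0 = 969.4/EI
Tip deflection under a unit load at 2: L³/(3EI) = 21.33/EI.
The prop prevents deflection at 2: R_2 = δ_0/δ_{22} = 969.4/21.33 = 45.44 kN.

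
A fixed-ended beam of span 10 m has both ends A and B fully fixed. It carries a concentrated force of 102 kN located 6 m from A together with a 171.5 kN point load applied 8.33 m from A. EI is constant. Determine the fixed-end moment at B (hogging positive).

Take the two fixed-end moments M_A, M_B as redundants; the released structure is the simple span AB.
End rotations of the released simple span under the applied load (×1/EI):
  at A: point load 102 at a = 6: Pab(L + b)/(6LEI) = 571.2/EI
  at B: point load 102 at a = 6: Pab(L + a)/(6LEI) = 652.8/EI
  at A: point load 171.5 at a = 8.33: Pab(L + b)/(6LEI) = 464/EI
  at B: point load 171.5 at a = 8.33: Pab(L + a)/(6LEI) = 728.8/EI
  θ_A0 = 1035/EI,  θ_B0 = 1382/EI
Flexibility coefficients: a unit moment at one end gives L/(3EI) there and L/(6EI) at the far end, so f₁₁ = f₂₂ = 3.333/EI and f₁₂ = f₂₁ = 1.667/EI.
Compatibility — zero rotation at each built-in end:
  3.333 M_A + 1.667 M_B = 1035
  1.667 M_A + 3.333 M_B = 1382
Solving the pair gives M_A = 137.8 kN·m and M_B = 345.6 kN·m (hogging).

M_B = 345.6 kN·m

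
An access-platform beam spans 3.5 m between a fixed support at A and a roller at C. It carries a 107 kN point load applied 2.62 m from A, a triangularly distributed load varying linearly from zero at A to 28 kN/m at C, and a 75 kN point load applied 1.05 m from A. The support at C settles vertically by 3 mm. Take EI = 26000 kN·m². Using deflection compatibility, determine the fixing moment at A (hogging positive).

M_A = 130.1 kN·m

Choose R_C as the redundant. The primary structure is the cantilever fixed at A.
Deflection at C on the released cantilever, summing each load's contribution:
  point load 107 at a = 2.62: Pa²(3L − a)/(6EI) = 964.6/EI
  triangular load, peak 28 at the free end: 11w₀L⁴/(120EI) = 385.2/EI
  point load 75 at a = 1.05: Pa²(3L − a)/(6EI) = 130.2/EI
  δ_0 = 1480/EI
Flexibility coefficient — unit upward force at C: δ_{CC} = L³/(3EI) = 14.29/EI.
With EI = 26000 kN·m²: δ_0 = 0.056924 m and δ_{CC} = 0.00055 m/kN.
Compatibility — the beam at C must follow the support down by 0.003 m: δ_0 − R_C·δ_{CC} = 0.003, so R_C = (0.056924 − 0.003)/0.00055 = 98.1 kN.
Moment equilibrium about A: M_A = Σ(load moments about A) − R_C·L = 473.4 − 98.1×3.5 = 130.1 kN·m.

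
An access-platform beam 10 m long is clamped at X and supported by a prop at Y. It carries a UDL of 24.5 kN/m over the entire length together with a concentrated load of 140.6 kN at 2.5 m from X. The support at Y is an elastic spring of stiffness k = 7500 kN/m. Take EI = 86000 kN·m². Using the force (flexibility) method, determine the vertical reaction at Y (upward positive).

Release the roller at Y. Primary structure: cantilever fixed at X.
Deflection at Y on the released cantilever, summing each load's contribution:
  UDL 24.5: wL⁴/(8EI) = 30625/EI
  point load 140.6 at a = 2.5: Pa²(3L − a)/(6EI) = 4028/EI
  δ_0 = 34653/EI
Flexibility coefficient — unit upward force at Y: δ_{YY} = L³/(3EI) = 333.3/EI.
With EI = 86000 kN·m²: δ_0 = 0.40294 m and δ_{YY} = 0.003876 m/kN.
Compatibility — the spring shortens by R_Y/k under the reaction it provides: δ_0 − R_Y·δ_{YY} = R_Y/k. With 1/k = 0.000133 m/kN, R_Y = δ_0 / (δ_{YY} + 1/k) = 0.40294 / (0.003876 + 0.000133) = 100.5 kN.

R_Y = 100.5 kN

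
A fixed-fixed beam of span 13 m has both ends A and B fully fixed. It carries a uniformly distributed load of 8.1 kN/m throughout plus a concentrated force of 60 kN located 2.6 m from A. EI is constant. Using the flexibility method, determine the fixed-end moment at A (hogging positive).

M_A = 213.9 kN·m

Take the two fixed-end moments M_A, M_B as redundants; the released structure is the simple span AB.
On the primary (simply-supported) span, the end slopes from the loading are:
  at A: UDL 8.1: wL³/(24EI) = 741.5/EI
  at B: UDL 8.1: wL³/(24EI) = 741.5/EI
  at A: point load 60 at a = 2.6: Pab(L + b)/(6LEI) = 486.7/EI
  at B: point load 60 at a = 2.6: Pab(L + a)/(6LEI) = 324.5/EI
  θ_A0 = 1228/EI,  θ_B0 = 1066/EI
Flexibility coefficients: a unit moment at one end gives L/(3EI) there and L/(6EI) at the far end, so f₁₁ = f₂₂ = 4.333/EI and f₁₂ = f₂₁ = 2.167/EI.
Compatibility — zero rotation at each built-in end:
  4.333 M_A + 2.167 M_B = 1228
  2.167 M_A + 4.333 M_B = 1066
Solving the pair gives M_A = 213.9 kN·m and M_B = 139 kN·m (hogging).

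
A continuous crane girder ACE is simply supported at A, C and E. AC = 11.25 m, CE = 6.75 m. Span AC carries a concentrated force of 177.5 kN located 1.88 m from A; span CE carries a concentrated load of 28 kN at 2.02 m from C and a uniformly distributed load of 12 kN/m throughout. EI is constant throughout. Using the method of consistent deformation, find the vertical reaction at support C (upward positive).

R_C = 122.9 kN

Take M_C as the redundant. Released structure: two simple spans AC and CE with a hinge at C.
Discontinuity in slope at C on the released structure — sum the simple-span end rotations:
  span AC: point load 177.5 at a = 1.88: Pab(L + a)/(6LEI) = 608.2/EI
  span CE: point load 28 at a = 2.02: Pab(L + b)/(6LEI) = 75.83/EI
  span CE: UDL 12: wL³/(24EI) = 153.8/EI
  relative rotation θ_0 = (608.2 + 229.6)/EI = 837.8/EI
A unit hogging moment at C produces rotation L₁/(3EI) + L₂/(3EI) = 6/EI.
Compatibility: M_C·(L₁+L₂)/(3EI) = θ_0, giving M_C = 139.6 kN·m (hogging).
Span AC, ΣM about A with M_C applied at C: R_C^{AC}·11.25 = 333.7 + 139.6, so R_C^{AC} = 42.07 kN and R_A = 177.5 − 42.07 = 135.4 kN.
Span CE, ΣM about E: R_C^{CE}·6.75 = 405.8 + 139.6, so R_C^{CE} = 80.81 kN and R_E = 109 − 80.81 = 28.19 kN.
R_C = 42.07 + 80.81 = 122.9 kN.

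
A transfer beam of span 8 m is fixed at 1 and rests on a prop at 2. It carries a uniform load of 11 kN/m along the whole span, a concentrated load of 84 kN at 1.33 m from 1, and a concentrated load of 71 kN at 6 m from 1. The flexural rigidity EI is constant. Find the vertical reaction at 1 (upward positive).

Take the reaction at 2 as the redundant and release it; the primary structure is a cantilever fixed at 1.
Downward deflection at the released point 2 due to the loads:
  UDL 11: wL⁴/(8EI) = 5632/EI
  point load 84 at a = 1.33: Pa²(3L − a)/(6EI) = 561.4/EI
  point load 71 at a = 6: Pa²(3L − a)/(6EI) = 7668/EI
  δ_0 = 13861/EI
Tip deflection under a unit load at 2: L³/(3EI) = 170.7/EI.
Compatibility at 2: δ_0 − R_2·δ_{22} = 0, so R_2 = 13861/170.7 = 81.22 kN.
Vertical equilibrium: R_1 = ΣP − R_2 = 243 − 81.22 = 161.8 kN.

R_1 = 161.8 kN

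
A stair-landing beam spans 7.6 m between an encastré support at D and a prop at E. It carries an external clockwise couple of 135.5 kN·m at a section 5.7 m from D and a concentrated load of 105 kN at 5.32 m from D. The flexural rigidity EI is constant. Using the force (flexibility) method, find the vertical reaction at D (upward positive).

R_D = 20.76 kN

Remove the prop at E; the released (primary) structure is a cantilever built in at D.
Deflection at E on the released cantilever, summing each load's contribution:
  clockwise couple 135.5 at a = 5.7: M₀a(2L − a)/(2EI) = 3669/EI
  point load 105 at a = 5.32: Pa²(3L − a)/(6EI) = 8658/EI
  δ_0 = 12326/EI
Flexibility coefficient — unit upward force at E: δ_{EE} = L³/(3EI) = 146.3/EI.
The prop prevents deflection at E: R_E = δ_0/δ_{EE} = 12326/146.3 = 84.24 kN.
Vertical equilibrium: R_D = ΣP − R_E = 105 − 84.24 = 20.76 kN.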